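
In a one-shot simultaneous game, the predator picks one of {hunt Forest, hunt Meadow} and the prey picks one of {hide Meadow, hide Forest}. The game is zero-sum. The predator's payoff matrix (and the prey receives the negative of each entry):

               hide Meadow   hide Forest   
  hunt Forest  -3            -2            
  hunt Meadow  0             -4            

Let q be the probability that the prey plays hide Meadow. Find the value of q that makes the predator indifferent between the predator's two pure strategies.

Set the predator's expected payoff from hunt Forest equal to that from hunt Meadow:
  the predator's payoff from hunt Forest: q·(-3) + (1−q)·(-2) = -q - 2
  the predator's payoff from hunt Meadow: q·0 + (1−q)·(-4) = 4q - 4
  -q - 2 = 4q - 4  ⇒  -5q = -2  ⇒  q = 2/5.

q = 2/5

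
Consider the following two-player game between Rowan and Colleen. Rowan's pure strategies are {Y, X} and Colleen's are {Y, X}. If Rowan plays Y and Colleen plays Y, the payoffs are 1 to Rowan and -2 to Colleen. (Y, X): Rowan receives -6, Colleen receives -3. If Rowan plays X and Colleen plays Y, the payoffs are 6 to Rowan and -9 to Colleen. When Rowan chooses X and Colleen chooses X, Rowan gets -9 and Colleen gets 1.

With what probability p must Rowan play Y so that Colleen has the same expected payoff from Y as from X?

p = 10/11

Rowan's mix must leave Colleen indifferent between Y and X.
  Colleen's expected payoff from Y: p·(-2) + (1−p)·(-9) = 7p - 9
  Colleen's expected payoff from X: p·(-3) + (1−p)·1 = -4p + 1
  7p - 9 = -4p + 1  ⇒  11p = 10  ⇒  p = 10/11.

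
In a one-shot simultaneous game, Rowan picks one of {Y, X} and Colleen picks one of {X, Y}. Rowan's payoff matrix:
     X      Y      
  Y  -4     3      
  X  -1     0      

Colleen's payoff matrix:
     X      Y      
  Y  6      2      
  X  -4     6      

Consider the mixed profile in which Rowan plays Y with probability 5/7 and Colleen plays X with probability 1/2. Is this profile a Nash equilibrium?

Yes

Check Colleen's indifference given Rowan's mix p = 5/7:
  payoff from X = 22/7; payoff from Y = 22/7 — equal.
Check Rowan's indifference given Colleen's mix q = 1/2:
  payoff from Y = -1/2; payoff from X = -1/2 — equal.
Both players are indifferent, so neither can profitably deviate.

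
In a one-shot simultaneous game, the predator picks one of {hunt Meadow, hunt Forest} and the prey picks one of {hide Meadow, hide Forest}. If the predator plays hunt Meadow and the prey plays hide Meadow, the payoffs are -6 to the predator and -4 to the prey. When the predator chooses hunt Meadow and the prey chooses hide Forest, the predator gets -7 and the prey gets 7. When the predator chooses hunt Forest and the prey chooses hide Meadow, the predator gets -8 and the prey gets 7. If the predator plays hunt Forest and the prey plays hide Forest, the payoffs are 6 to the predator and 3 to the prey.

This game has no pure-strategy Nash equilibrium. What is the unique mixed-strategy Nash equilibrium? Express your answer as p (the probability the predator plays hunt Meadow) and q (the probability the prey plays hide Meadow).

p = 4/15, q = 13/15

The prey's indifference between hide Meadow and hide Forest determines the predator's mixing probability p:
  the prey's payoff from hide Meadow: p·(-4) + (1−p)·7 = -11p + 7
  the prey's payoff from hide Forest: p·7 + (1−p)·3 = 4p + 3
  -11p + 7 = 4p + 3  ⇒  -15p = -4  ⇒  p = 4/15.
In a mixed equilibrium the predator is indifferent between hunt Meadow and hunt Forest; this condition fixes q.
  the predator's expected payoff from hunt Meadow: q·(-6) + (1−q)·(-7) = q - 7
  the predator's expected payoff from hunt Forest: q·(-8) + (1−q)·6 = -14q + 6
  q - 7 = -14q + 6  ⇒  15q = 13  ⇒  q = 13/15.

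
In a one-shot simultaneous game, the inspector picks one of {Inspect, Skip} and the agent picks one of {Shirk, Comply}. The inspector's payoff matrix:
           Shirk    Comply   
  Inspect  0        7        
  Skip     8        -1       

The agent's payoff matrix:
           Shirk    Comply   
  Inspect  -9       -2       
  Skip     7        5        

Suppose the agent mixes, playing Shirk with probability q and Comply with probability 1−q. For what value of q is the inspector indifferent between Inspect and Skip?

q = 1/2

In a mixed equilibrium the inspector is indifferent between Inspect and Skip; this condition fixes q.
  the inspector's payoff to Inspect: q·0 + (1−q)·7 = -7q + 7
  the inspector's payoff to Skip: q·8 + (1−q)·(-1) = 9q - 1
  -7q + 7 = 9q - 1  ⇒  -16q = -8  ⇒  q = 1/2.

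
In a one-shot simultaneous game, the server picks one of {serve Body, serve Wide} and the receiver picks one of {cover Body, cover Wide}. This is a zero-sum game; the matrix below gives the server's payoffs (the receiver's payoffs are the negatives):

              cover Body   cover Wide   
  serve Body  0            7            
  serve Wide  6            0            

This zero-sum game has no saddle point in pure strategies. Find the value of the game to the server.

The server's indifference between serve Body and serve Wide determines the receiver's mixing probability q:
  the server's expected payoff from serve Body: q·0 + (1−q)·7 = -7q + 7
  the server's expected payoff from serve Wide: q·6 + (1−q)·0 = 6q
  -7q + 7 = 6q  ⇒  -13q = -7  ⇒  q = 7/13.
The value is the server's expected payoff against this mix (using serve Body): (7/13)·0 + (6/13)·7 = 42/13.

v = 42/13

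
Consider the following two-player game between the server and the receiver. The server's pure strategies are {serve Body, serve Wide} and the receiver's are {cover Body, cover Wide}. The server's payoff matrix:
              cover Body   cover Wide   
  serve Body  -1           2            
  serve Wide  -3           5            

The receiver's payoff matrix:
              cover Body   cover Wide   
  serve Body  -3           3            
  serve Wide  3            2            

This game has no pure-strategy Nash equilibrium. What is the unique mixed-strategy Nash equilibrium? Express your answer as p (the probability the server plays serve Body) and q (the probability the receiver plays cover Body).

p = 1/7, q = 3/5

In a mixed equilibrium the receiver is indifferent between cover Body and cover Wide; this condition fixes p.
  the receiver's payoff to cover Body: p·(-3) + (1−p)·3 = -6p + 3
  the receiver's payoff to cover Wide: p·3 + (1−p)·2 = p + 2
  -6p + 3 = p + 2  ⇒  -7p = -1  ⇒  p = 1/7.
The receiver's mix must leave the server indifferent between serve Body and serve Wide.
  the server's payoff from serve Body: q·(-1) + (1−q)·2 = -3q + 2
  the server's payoff from serve Wide: q·(-3) + (1−q)·5 = -8q + 5
  -3q + 2 = -8q + 5  ⇒  5q = 3  ⇒  q = 3/5.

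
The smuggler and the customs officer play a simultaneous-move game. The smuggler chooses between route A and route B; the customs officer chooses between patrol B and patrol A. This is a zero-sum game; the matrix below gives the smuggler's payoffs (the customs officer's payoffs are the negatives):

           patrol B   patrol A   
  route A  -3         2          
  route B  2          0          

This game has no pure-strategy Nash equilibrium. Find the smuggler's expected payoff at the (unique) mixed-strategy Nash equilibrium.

4/7

In a mixed equilibrium the smuggler is indifferent between route A and route B; this condition fixes q.
  the smuggler's payoff to route A: q·(-3) + (1−q)·2 = -5q + 2
  the smuggler's payoff to route B: q·2 + (1−q)·0 = 2q
  -5q + 2 = 2q  ⇒  -7q = -2  ⇒  q = 2/7.
At equilibrium the smuggler is indifferent across rows, so the smuggler's payoff equals the payoff from route A: (2/7)·(-3) + (5/7)·2 = 4/7.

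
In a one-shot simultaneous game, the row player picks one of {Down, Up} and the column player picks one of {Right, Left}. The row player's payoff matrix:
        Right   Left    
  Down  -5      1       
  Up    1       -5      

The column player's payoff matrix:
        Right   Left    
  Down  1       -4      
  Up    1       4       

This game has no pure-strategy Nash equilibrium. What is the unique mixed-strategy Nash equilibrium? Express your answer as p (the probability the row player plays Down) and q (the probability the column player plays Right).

p = 3/8, q = 1/2

The column player's indifference between Right and Left determines the row player's mixing probability p:
  the column player's payoff to Right: p·1 + (1−p)·1 = 1
  the column player's payoff to Left: p·(-4) + (1−p)·4 = -8p + 4
  1 = -8p + 4  ⇒  8p = 3  ⇒  p = 3/8.
In a mixed equilibrium the row player is indifferent between Down and Up; this condition fixes q.
  the row player's expected payoff from Down: q·(-5) + (1−q)·1 = -6q + 1
  the row player's expected payoff from Up: q·1 + (1−q)·(-5) = 6q - 5
  -6q + 1 = 6q - 5  ⇒  -12q = -6  ⇒  q = 1/2.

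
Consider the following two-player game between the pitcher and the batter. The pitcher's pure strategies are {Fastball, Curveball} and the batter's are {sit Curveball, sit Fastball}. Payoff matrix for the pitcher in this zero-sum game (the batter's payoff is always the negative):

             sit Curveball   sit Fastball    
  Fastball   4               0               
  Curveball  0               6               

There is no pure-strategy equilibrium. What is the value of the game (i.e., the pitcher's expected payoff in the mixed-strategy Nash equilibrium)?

v = 12/5

The batter's mix must leave the pitcher indifferent between Fastball and Curveball.
  the pitcher's payoff from Fastball: q·4 + (1−q)·0 = 4q
  the pitcher's payoff from Curveball: q·0 + (1−q)·6 = -6q + 6
  4q = -6q + 6  ⇒  10q = 6  ⇒  q = 3/5.
The value is the pitcher's expected payoff against this mix (using Fastball): (3/5)·4 + (2/5)·0 = 12/5.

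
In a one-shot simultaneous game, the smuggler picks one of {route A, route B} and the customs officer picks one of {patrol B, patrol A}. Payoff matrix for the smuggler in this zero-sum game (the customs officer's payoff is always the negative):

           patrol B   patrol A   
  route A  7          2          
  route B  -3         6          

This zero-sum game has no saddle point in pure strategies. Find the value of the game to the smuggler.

For the smuggler to be willing to mix, the smuggler must be indifferent between route A and route B, which pins down the customs officer's mix.
  the smuggler's expected payoff from route A: q·7 + (1−q)·2 = 5q + 2
  the smuggler's expected payoff from route B: q·(-3) + (1−q)·6 = -9q + 6
  5q + 2 = -9q + 6  ⇒  14q = 4  ⇒  q = 2/7.
The value is the smuggler's expected payoff against this mix (using route A): (2/7)·7 + (5/7)·2 = 24/7.

v = 24/7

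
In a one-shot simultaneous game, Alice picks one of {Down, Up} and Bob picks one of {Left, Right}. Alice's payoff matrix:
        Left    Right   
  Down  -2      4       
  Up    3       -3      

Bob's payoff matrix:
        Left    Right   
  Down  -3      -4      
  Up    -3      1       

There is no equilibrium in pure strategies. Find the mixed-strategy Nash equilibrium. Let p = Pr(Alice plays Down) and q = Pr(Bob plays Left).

p = 4/5, q = 7/12

For Bob to be willing to mix, Bob must be indifferent between Left and Right, which pins down Alice's mix.
  Bob's payoff to Left: p·(-3) + (1−p)·(-3) = -3
  Bob's payoff to Right: p·(-4) + (1−p)·1 = -5p + 1
  -3 = -5p + 1  ⇒  5p = 4  ⇒  p = 4/5.
Set Alice's expected payoff from Down equal to that from Up:
  Alice's payoff from Down: q·(-2) + (1−q)·4 = -6q + 4
  Alice's payoff from Up: q·3 + (1−q)·(-3) = 6q - 3
  -6q + 4 = 6q - 3  ⇒  -12q = -7  ⇒  q = 7/12.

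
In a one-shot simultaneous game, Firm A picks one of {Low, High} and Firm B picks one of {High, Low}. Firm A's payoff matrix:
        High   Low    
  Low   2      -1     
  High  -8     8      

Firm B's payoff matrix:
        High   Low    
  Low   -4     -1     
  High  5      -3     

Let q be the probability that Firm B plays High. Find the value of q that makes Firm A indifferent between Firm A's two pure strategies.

Set Firm A's expected payoff from Low equal to that from High:
  Firm A's expected payoff from Low: q·2 + (1−q)·(-1) = 3q - 1
  Firm A's expected payoff from High: q·(-8) + (1−q)·8 = -16q + 8
  3q - 1 = -16q + 8  ⇒  19q = 9  ⇒  q = 9/19.

q = 9/19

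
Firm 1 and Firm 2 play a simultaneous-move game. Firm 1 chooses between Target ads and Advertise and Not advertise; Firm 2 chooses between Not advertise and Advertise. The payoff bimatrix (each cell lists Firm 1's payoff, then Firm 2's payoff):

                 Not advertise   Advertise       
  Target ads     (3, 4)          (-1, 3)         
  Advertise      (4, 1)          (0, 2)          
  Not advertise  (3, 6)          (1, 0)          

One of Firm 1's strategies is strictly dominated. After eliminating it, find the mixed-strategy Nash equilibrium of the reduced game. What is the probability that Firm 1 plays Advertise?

Firm 1's strategy Target ads is strictly dominated by Advertise: 4 > 3 and 0 > -1. Eliminate Target ads.
Firm 1's mix must leave Firm 2 indifferent between Not advertise and Advertise.
  Firm 2's payoff to Not advertise: p·1 + (1−p)·6 = -5p + 6
  Firm 2's payoff to Advertise: p·2 + (1−p)·0 = 2p
  -5p + 6 = 2p  ⇒  -7p = -6  ⇒  p = 6/7.

p = 6/7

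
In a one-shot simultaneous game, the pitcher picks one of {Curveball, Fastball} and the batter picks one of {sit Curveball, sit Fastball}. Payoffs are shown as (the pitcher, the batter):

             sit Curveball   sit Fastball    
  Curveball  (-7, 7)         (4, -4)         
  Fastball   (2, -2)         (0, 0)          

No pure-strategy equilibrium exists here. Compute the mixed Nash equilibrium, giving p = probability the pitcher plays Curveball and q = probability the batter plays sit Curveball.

The pitcher's mix must leave the batter indifferent between sit Curveball and sit Fastball.
  the batter's payoff to sit Curveball: p·7 + (1−p)·(-2) = 9p - 2
  the batter's payoff to sit Fastball: p·(-4) + (1−p)·0 = -4p
  9p - 2 = -4p  ⇒  13p = 2  ⇒  p = 2/13.
Set the pitcher's expected payoff from Curveball equal to that from Fastball:
  the pitcher's expected payoff from Curveball: q·(-7) + (1−q)·4 = -11q + 4
  the pitcher's expected payoff from Fastball: q·2 + (1−q)·0 = 2q
  -11q + 4 = 2q  ⇒  -13q = -4  ⇒  q = 4/13.

p = 2/13, q = 4/13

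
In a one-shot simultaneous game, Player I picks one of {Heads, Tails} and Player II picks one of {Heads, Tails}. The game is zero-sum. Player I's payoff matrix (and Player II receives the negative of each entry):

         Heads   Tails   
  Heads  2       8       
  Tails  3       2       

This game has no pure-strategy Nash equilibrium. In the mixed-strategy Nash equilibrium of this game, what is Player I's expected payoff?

20/7

Set Player I's expected payoff from Heads equal to that from Tails:
  Player I's expected payoff from Heads: q·2 + (1−q)·8 = -6q + 8
  Player I's expected payoff from Tails: q·3 + (1−q)·2 = q + 2
  -6q + 8 = q + 2  ⇒  -7q = -6  ⇒  q = 6/7.
At equilibrium Player I is indifferent across rows, so Player I's payoff equals the payoff from Heads: (6/7)·2 + (1/7)·8 = 20/7.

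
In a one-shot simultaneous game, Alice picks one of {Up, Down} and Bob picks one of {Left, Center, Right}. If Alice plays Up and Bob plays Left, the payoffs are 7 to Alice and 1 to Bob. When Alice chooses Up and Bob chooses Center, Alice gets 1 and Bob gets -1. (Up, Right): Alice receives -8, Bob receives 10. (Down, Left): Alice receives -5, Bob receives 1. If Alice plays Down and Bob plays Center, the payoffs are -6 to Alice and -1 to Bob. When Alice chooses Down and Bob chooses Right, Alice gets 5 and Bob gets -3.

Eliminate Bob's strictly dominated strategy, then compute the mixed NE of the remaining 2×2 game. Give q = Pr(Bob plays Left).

Bob's strategy Center is strictly dominated by Left: 1 > -1 and 1 > -1. Eliminate Center.
For Alice to be willing to mix, Alice must be indifferent between Up and Down, which pins down Bob's mix.
  Alice's payoff to Up: q·7 + (1−q)·(-8) = 15q - 8
  Alice's payoff to Down: q·(-5) + (1−q)·5 = -10q + 5
  15q - 8 = -10q + 5  ⇒  25q = 13  ⇒  q = 13/25.

q = 13/25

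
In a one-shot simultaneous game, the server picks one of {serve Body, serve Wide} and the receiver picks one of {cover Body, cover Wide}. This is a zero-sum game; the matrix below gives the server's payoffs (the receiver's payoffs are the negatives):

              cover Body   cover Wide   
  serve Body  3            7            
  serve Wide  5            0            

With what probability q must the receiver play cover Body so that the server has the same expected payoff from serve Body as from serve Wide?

In a mixed equilibrium the server is indifferent between serve Body and serve Wide; this condition fixes q.
  the server's expected payoff from serve Body: q·3 + (1−q)·7 = -4q + 7
  the server's expected payoff from serve Wide: q·5 + (1−q)·0 = 5q
  -4q + 7 = 5q  ⇒  -9q = -7  ⇒  q = 7/9.

q = 7/9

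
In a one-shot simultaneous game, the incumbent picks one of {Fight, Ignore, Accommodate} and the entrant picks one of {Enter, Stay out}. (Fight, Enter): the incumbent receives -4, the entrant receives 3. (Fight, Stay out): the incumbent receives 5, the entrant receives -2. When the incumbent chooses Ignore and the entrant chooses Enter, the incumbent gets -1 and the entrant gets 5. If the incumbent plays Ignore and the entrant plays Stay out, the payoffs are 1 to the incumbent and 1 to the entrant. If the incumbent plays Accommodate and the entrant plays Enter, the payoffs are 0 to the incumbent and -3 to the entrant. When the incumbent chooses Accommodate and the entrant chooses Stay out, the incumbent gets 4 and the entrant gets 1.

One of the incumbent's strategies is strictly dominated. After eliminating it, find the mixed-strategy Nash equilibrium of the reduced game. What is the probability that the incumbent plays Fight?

p = 4/9

The incumbent's strategy Ignore is strictly dominated by Accommodate: 0 > -1 and 4 > 1. Eliminate Ignore.
The incumbent's mix must leave the entrant indifferent between Enter and Stay out.
  the entrant's payoff to Enter: p·3 + (1−p)·(-3) = 6p - 3
  the entrant's payoff to Stay out: p·(-2) + (1−p)·1 = -3p + 1
  6p - 3 = -3p + 1  ⇒  9p = 4  ⇒  p = 4/9.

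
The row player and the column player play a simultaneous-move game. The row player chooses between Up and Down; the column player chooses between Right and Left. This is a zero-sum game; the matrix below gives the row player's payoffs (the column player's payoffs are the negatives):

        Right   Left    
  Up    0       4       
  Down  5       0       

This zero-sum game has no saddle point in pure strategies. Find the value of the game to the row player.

The row player's indifference between Up and Down determines the column player's mixing probability q:
  the row player's payoff to Up: q·0 + (1−q)·4 = -4q + 4
  the row player's payoff to Down: q·5 + (1−q)·0 = 5q
  -4q + 4 = 5q  ⇒  -9q = -4  ⇒  q = 4/9.
The value is the row player's expected payoff against this mix (using Up): (4/9)·0 + (5/9)·4 = 20/9.

v = 20/9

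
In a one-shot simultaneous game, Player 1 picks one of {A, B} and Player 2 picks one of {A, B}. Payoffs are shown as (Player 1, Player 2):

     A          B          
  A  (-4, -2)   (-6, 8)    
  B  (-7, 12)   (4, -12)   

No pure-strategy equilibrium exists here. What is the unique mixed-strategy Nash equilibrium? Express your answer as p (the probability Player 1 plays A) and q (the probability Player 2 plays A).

Player 1's mix must leave Player 2 indifferent between A and B.
  Player 2's payoff to A: p·(-2) + (1−p)·12 = -14p + 12
  Player 2's payoff to B: p·8 + (1−p)·(-12) = 20p - 12
  -14p + 12 = 20p - 12  ⇒  -34p = -24  ⇒  p = 12/17.
Set Player 1's expected payoff from A equal to that from B:
  Player 1's payoff to A: q·(-4) + (1−q)·(-6) = 2q - 6
  Player 1's payoff to B: q·(-7) + (1−q)·4 = -11q + 4
  2q - 6 = -11q + 4  ⇒  13q = 10  ⇒  q = 10/13.

p = 12/17, q = 10/13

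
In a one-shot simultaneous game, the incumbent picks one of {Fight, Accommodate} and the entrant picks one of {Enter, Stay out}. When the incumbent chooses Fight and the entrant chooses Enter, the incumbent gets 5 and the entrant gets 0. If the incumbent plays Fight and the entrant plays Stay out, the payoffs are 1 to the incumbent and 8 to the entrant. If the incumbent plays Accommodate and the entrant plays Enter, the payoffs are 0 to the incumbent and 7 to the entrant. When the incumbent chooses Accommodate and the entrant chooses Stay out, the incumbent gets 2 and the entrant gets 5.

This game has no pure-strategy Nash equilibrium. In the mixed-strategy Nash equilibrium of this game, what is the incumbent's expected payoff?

5/3

Set the incumbent's expected payoff from Fight equal to that from Accommodate:
  the incumbent's expected payoff from Fight: q·5 + (1−q)·1 = 4q + 1
  the incumbent's expected payoff from Accommodate: q·0 + (1−q)·2 = -2q + 2
  4q + 1 = -2q + 2  ⇒  6q = 1  ⇒  q = 1/6.
At equilibrium the incumbent is indifferent across rows, so the incumbent's payoff equals the payoff from Fight: (1/6)·5 + (5/6)·1 = 5/3.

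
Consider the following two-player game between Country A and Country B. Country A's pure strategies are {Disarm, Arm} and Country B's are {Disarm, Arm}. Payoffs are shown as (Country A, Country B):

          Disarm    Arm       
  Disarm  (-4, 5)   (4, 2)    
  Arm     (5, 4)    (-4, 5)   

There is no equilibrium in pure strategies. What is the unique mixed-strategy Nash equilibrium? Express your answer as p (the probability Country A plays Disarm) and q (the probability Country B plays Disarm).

Set Country B's expected payoff from Disarm equal to that from Arm:
  Country B's expected payoff from Disarm: p·5 + (1−p)·4 = p + 4
  Country B's expected payoff from Arm: p·2 + (1−p)·5 = -3p + 5
  p + 4 = -3p + 5  ⇒  4p = 1  ⇒  p = 1/4.
Country A's indifference between Disarm and Arm determines Country B's mixing probability q:
  Country A's payoff to Disarm: q·(-4) + (1−q)·4 = -8q + 4
  Country A's payoff to Arm: q·5 + (1−q)·(-4) = 9q - 4
  -8q + 4 = 9q - 4  ⇒  -17q = -8  ⇒  q = 8/17.

p = 1/4, q = 8/17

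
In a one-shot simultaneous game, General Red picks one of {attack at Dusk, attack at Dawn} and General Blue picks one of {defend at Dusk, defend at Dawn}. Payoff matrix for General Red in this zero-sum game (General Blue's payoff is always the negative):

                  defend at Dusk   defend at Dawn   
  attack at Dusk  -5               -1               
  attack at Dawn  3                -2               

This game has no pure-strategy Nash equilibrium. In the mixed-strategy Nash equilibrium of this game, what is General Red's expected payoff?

-13/9

General Blue's mix must leave General Red indifferent between attack at Dusk and attack at Dawn.
  General Red's expected payoff from attack at Dusk: q·(-5) + (1−q)·(-1) = -4q - 1
  General Red's expected payoff from attack at Dawn: q·3 + (1−q)·(-2) = 5q - 2
  -4q - 1 = 5q - 2  ⇒  -9q = -1  ⇒  q = 1/9.
At equilibrium General Red is indifferent across rows, so General Red's payoff equals the payoff from attack at Dusk: (1/9)·(-5) + (8/9)·(-1) = -13/9.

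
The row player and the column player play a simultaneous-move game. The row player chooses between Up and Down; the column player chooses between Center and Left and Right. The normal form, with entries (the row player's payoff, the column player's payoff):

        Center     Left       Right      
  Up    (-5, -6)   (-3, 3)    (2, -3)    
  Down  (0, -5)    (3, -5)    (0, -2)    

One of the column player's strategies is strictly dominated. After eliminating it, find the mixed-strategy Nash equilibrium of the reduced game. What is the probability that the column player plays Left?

The column player's strategy Center is strictly dominated by Right: -3 > -6 and -2 > -5. Eliminate Center.
The row player's indifference between Up and Down determines the column player's mixing probability q:
  the row player's payoff from Up: q·(-3) + (1−q)·2 = -5q + 2
  the row player's payoff from Down: q·3 + (1−q)·0 = 3q
  -5q + 2 = 3q  ⇒  -8q = -2  ⇒  q = 1/4.

q = 1/4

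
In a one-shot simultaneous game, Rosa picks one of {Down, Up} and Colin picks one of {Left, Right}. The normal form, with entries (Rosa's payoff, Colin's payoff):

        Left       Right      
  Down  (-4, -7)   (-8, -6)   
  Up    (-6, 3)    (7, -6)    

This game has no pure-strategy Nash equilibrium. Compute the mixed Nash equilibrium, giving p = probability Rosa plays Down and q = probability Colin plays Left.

p = 9/10, q = 15/17

Rosa's mix must leave Colin indifferent between Left and Right.
  Colin's expected payoff from Left: p·(-7) + (1−p)·3 = -10p + 3
  Colin's expected payoff from Right: p·(-6) + (1−p)·(-6) = -6
  -10p + 3 = -6  ⇒  -10p = -9  ⇒  p = 9/10.
For Rosa to be willing to mix, Rosa must be indifferent between Down and Up, which pins down Colin's mix.
  Rosa's payoff from Down: q·(-4) + (1−q)·(-8) = 4q - 8
  Rosa's payoff from Up: q·(-6) + (1−q)·7 = -13q + 7
  4q - 8 = -13q + 7  ⇒  17q = 15  ⇒  q = 15/17.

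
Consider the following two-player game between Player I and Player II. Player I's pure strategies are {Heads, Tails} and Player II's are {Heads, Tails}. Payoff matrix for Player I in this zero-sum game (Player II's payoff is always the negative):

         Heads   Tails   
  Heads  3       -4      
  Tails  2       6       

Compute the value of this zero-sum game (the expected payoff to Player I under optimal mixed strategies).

For Player I to be willing to mix, Player I must be indifferent between Heads and Tails, which pins down Player II's mix.
  Player I's payoff to Heads: q·3 + (1−q)·(-4) = 7q - 4
  Player I's payoff to Tails: q·2 + (1−q)·6 = -4q + 6
  7q - 4 = -4q + 6  ⇒  11q = 10  ⇒  q = 10/11.
The value is Player I's expected payoff against this mix (using Heads): (10/11)·3 + (1/11)·(-4) = 26/11.

v = 26/11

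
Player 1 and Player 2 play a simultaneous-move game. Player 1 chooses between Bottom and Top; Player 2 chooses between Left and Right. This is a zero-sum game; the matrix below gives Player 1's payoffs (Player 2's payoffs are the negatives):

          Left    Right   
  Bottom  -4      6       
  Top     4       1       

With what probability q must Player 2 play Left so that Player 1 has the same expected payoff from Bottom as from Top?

Player 2's mix must leave Player 1 indifferent between Bottom and Top.
  Player 1's payoff to Bottom: q·(-4) + (1−q)·6 = -10q + 6
  Player 1's payoff to Top: q·4 + (1−q)·1 = 3q + 1
  -10q + 6 = 3q + 1  ⇒  -13q = -5  ⇒  q = 5/13.

q = 5/13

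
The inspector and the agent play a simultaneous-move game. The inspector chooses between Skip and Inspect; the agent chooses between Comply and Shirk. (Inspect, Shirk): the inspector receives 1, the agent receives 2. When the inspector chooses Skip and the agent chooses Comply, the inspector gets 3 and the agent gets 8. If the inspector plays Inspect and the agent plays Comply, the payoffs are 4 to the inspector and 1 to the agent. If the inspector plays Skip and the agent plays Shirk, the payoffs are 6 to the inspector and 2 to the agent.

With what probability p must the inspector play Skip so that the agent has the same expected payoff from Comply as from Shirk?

The agent's indifference between Comply and Shirk determines the inspector's mixing probability p:
  the agent's payoff from Comply: p·8 + (1−p)·1 = 7p + 1
  the agent's payoff from Shirk: p·2 + (1−p)·2 = 2
  7p + 1 = 2  ⇒  7p = 1  ⇒  p = 1/7.

p = 1/7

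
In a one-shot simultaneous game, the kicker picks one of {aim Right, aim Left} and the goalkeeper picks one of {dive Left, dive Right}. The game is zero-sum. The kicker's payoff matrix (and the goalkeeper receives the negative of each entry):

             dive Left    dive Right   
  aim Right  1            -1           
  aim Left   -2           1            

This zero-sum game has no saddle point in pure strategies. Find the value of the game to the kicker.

v = -1/5

Set the kicker's expected payoff from aim Right equal to that from aim Left:
  the kicker's payoff to aim Right: q·1 + (1−q)·(-1) = 2q - 1
  the kicker's payoff to aim Left: q·(-2) + (1−q)·1 = -3q + 1
  2q - 1 = -3q + 1  ⇒  5q = 2  ⇒  q = 2/5.
The value is the kicker's expected payoff against this mix (using aim Right): (2/5)·1 + (3/5)·(-1) = -1/5.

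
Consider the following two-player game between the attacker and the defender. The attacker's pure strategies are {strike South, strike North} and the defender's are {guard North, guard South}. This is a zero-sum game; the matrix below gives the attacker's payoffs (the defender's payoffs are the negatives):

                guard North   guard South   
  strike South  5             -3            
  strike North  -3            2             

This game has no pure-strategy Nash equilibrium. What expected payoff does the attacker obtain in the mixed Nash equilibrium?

1/13

In a mixed equilibrium the attacker is indifferent between strike South and strike North; this condition fixes q.
  the attacker's payoff from strike South: q·5 + (1−q)·(-3) = 8q - 3
  the attacker's payoff from strike North: q·(-3) + (1−q)·2 = -5q + 2
  8q - 3 = -5q + 2  ⇒  13q = 5  ⇒  q = 5/13.
At equilibrium the attacker is indifferent across rows, so the attacker's payoff equals the payoff from strike South: (5/13)·5 + (8/13)·(-3) = 1/13.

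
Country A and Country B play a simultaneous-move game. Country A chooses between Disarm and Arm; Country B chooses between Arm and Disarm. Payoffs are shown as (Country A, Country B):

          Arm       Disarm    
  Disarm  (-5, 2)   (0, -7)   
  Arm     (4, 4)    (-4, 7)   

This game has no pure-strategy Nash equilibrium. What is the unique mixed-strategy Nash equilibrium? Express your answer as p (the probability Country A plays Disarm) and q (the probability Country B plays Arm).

p = 1/4, q = 4/13

Set Country B's expected payoff from Arm equal to that from Disarm:
  Country B's payoff from Arm: p·2 + (1−p)·4 = -2p + 4
  Country B's payoff from Disarm: p·(-7) + (1−p)·7 = -14p + 7
  -2p + 4 = -14p + 7  ⇒  12p = 3  ⇒  p = 1/4.
In a mixed equilibrium Country A is indifferent between Disarm and Arm; this condition fixes q.
  Country A's payoff to Disarm: q·(-5) + (1−q)·0 = -5q
  Country A's payoff to Arm: q·4 + (1−q)·(-4) = 8q - 4
  -5q = 8q - 4  ⇒  -13q = -4  ⇒  q = 4/13.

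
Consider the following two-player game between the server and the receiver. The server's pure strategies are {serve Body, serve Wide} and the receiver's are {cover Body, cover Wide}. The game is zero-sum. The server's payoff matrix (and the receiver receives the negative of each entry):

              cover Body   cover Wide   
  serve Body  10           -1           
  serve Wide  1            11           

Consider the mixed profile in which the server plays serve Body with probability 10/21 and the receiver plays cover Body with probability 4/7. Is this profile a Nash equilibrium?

Check the receiver's indifference given the server's mix p = 10/21:
  payoff from cover Body = -37/7; payoff from cover Wide = -37/7 — equal.
Check the server's indifference given the receiver's mix q = 4/7:
  payoff from serve Body = 37/7; payoff from serve Wide = 37/7 — equal.
Both players are indifferent, so neither can profitably deviate.

Yes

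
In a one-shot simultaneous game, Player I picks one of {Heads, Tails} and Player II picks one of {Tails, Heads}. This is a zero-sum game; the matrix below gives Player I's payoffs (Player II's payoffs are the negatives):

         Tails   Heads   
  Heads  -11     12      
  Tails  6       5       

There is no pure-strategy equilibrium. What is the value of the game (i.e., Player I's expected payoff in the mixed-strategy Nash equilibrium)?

In a mixed equilibrium Player I is indifferent between Heads and Tails; this condition fixes q.
  Player I's expected payoff from Heads: q·(-11) + (1−q)·12 = -23q + 12
  Player I's expected payoff from Tails: q·6 + (1−q)·5 = q + 5
  -23q + 12 = q + 5  ⇒  -24q = -7  ⇒  q = 7/24.
The value is Player I's expected payoff against this mix (using Heads): (7/24)·(-11) + (17/24)·12 = 127/24.

v = 127/24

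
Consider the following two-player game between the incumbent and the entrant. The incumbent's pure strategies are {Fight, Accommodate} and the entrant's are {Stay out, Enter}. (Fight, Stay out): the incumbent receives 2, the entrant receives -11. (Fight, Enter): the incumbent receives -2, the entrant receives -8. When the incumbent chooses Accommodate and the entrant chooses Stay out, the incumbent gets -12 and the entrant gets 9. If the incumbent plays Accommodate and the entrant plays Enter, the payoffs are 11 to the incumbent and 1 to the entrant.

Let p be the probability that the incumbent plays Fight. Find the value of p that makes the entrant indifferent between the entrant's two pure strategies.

The incumbent's mix must leave the entrant indifferent between Stay out and Enter.
  the entrant's expected payoff from Stay out: p·(-11) + (1−p)·9 = -20p + 9
  the entrant's expected payoff from Enter: p·(-8) + (1−p)·1 = -9p + 1
  -20p + 9 = -9p + 1  ⇒  -11p = -8  ⇒  p = 8/11.

p = 8/11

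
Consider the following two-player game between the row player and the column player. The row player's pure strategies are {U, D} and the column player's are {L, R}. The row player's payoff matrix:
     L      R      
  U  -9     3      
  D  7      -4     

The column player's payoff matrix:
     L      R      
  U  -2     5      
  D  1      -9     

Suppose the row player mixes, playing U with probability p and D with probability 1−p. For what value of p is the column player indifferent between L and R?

p = 10/17

In a mixed equilibrium the column player is indifferent between L and R; this condition fixes p.
  the column player's expected payoff from L: p·(-2) + (1−p)·1 = -3p + 1
  the column player's expected payoff from R: p·5 + (1−p)·(-9) = 14p - 9
  -3p + 1 = 14p - 9  ⇒  -17p = -10  ⇒  p = 10/17.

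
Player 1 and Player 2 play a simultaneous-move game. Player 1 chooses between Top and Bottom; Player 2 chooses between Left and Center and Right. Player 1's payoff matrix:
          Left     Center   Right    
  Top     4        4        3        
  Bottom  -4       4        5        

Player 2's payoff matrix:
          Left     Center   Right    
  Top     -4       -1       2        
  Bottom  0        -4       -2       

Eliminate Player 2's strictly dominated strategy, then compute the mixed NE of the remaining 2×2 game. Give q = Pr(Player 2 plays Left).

Player 2's strategy Center is strictly dominated by Right: 2 > -1 and -2 > -4. Eliminate Center.
For Player 1 to be willing to mix, Player 1 must be indifferent between Top and Bottom, which pins down Player 2's mix.
  Player 1's payoff from Top: q·4 + (1−q)·3 = q + 3
  Player 1's payoff from Bottom: q·(-4) + (1−q)·5 = -9q + 5
  q + 3 = -9q + 5  ⇒  10q = 2  ⇒  q = 1/5.

q = 1/5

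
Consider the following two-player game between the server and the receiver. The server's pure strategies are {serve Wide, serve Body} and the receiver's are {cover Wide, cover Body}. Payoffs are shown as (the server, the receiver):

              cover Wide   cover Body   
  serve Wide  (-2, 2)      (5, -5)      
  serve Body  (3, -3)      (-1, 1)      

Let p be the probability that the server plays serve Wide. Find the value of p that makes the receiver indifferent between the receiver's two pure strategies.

p = 4/11

The server's mix must leave the receiver indifferent between cover Wide and cover Body.
  the receiver's payoff from cover Wide: p·2 + (1−p)·(-3) = 5p - 3
  the receiver's payoff from cover Body: p·(-5) + (1−p)·1 = -6p + 1
  5p - 3 = -6p + 1  ⇒  11p = 4  ⇒  p = 4/11.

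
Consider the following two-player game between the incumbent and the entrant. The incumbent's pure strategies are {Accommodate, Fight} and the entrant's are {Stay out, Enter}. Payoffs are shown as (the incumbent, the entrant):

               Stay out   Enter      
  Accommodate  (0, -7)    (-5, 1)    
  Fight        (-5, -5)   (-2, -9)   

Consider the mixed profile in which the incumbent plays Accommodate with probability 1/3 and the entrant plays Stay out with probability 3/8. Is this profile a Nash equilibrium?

Check the entrant's indifference given the incumbent's mix p = 1/3:
  payoff from Stay out = -17/3; payoff from Enter = -17/3 — equal.
Check the incumbent's indifference given the entrant's mix q = 3/8:
  payoff from Accommodate = -25/8; payoff from Fight = -25/8 — equal.
Both players are indifferent, so neither can profitably deviate.

Yes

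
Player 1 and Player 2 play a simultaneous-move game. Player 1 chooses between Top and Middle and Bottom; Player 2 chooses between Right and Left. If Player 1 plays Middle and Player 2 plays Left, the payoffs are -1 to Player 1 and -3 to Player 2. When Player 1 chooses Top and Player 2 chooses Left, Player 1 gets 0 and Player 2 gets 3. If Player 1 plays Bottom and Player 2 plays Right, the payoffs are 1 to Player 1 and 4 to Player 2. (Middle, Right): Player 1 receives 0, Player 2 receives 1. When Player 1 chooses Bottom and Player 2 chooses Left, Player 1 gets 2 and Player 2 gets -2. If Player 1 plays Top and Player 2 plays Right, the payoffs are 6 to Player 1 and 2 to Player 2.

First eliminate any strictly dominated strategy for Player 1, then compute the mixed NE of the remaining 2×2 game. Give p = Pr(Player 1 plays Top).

p = 6/7

Player 1's strategy Middle is strictly dominated by Bottom: 1 > 0 and 2 > -1. Eliminate Middle.
Set Player 2's expected payoff from Right equal to that from Left:
  Player 2's payoff from Right: p·2 + (1−p)·4 = -2p + 4
  Player 2's payoff from Left: p·3 + (1−p)·(-2) = 5p - 2
  -2p + 4 = 5p - 2  ⇒  -7p = -6  ⇒  p = 6/7.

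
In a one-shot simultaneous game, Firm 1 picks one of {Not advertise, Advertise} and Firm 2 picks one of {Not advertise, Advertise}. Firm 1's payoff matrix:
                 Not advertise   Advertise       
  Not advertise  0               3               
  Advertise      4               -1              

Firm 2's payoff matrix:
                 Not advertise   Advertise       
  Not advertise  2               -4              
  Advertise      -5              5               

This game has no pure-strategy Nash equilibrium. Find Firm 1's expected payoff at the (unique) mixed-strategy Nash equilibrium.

In a mixed equilibrium Firm 1 is indifferent between Not advertise and Advertise; this condition fixes q.
  Firm 1's payoff from Not advertise: q·0 + (1−q)·3 = -3q + 3
  Firm 1's payoff from Advertise: q·4 + (1−q)·(-1) = 5q - 1
  -3q + 3 = 5q - 1  ⇒  -8q = -4  ⇒  q = 1/2.
At equilibrium Firm 1 is indifferent across rows, so Firm 1's payoff equals the payoff from Not advertise: (1/2)·0 + (1/2)·3 = 3/2.

3/2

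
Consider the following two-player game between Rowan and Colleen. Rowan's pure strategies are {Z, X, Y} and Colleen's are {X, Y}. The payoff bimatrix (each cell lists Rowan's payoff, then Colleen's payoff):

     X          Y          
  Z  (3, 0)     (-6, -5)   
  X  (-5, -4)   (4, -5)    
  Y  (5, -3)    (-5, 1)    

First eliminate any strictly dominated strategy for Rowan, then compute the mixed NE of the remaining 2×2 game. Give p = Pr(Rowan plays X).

p = 4/5

Rowan's strategy Z is strictly dominated by Y: 5 > 3 and -5 > -6. Eliminate Z.
Set Colleen's expected payoff from X equal to that from Y:
  Colleen's payoff to X: p·(-4) + (1−p)·(-3) = -p - 3
  Colleen's payoff to Y: p·(-5) + (1−p)·1 = -6p + 1
  -p - 3 = -6p + 1  ⇒  5p = 4  ⇒  p = 4/5.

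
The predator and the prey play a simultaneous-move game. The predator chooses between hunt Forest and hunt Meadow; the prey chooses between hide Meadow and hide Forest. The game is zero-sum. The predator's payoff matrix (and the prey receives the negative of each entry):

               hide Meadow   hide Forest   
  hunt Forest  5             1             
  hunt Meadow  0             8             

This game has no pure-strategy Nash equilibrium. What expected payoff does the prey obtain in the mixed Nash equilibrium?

For the prey to be willing to mix, the prey must be indifferent between hide Meadow and hide Forest, which pins down the predator's mix.
  the prey's payoff from hide Meadow: p·(-5) + (1−p)·0 = -5p
  the prey's payoff from hide Forest: p·(-1) + (1−p)·(-8) = 7p - 8
  -5p = 7p - 8  ⇒  -12p = -8  ⇒  p = 2/3.
At equilibrium the prey is indifferent across columns, so the prey's payoff equals the payoff from hide Meadow: (2/3)·(-5) + (1/3)·0 = -10/3.

-10/3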